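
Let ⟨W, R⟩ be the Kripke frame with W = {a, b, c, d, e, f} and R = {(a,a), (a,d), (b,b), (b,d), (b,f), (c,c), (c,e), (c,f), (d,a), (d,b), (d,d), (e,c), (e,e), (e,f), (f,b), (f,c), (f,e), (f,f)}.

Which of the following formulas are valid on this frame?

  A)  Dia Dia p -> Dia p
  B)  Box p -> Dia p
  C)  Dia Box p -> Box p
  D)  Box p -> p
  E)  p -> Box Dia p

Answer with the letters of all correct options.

R is reflexive: each world relates to itself.
R is symmetric: every R-edge is matched by its reverse.
R is not transitive: a R d and d R b but not a R b.
R is not euclidean: b R d and b R f but not d R f.
R is serial: every world has an R-successor.
(A) Dia Dia p -> Dia p is the dual of axiom 4, which corresponds to transitivity. R is not transitive — not valid.
(B) Box p -> Dia p (axiom D) characterises the serial frames. R is serial — valid.
(C) Dia Box p -> Box p (the dual of axiom 5) characterises the euclidean frames. R is not euclidean — not valid.
(D) Box p -> p is axiom T, which corresponds to reflexivity. R is reflexive — valid.
(E) p -> Box Dia p (axiom B) characterises the symmetric frames. R is symmetric — valid.

B, D, E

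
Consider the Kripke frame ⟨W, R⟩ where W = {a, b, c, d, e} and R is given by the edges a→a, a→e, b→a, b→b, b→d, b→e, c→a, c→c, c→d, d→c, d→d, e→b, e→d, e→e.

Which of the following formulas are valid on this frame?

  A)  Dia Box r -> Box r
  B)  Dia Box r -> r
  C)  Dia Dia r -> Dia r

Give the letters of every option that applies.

none

R is not symmetric: a R e but not e R a.
R is not transitive: a R e and e R b but not a R b.
R is not euclidean: a R e and a R a but not e R a.
(A) Dia Box r -> Box r is the dual of axiom 5; it is valid on a frame exactly when R is euclidean. R is not euclidean, so not valid.
(B) Dia Box r -> r is the dual of axiom B, which corresponds to symmetry. R is not symmetric — not valid.
(C) Dia Dia r -> Dia r is the dual of axiom 4; it is valid on a frame exactly when R is transitive. R is not transitive, so not valid.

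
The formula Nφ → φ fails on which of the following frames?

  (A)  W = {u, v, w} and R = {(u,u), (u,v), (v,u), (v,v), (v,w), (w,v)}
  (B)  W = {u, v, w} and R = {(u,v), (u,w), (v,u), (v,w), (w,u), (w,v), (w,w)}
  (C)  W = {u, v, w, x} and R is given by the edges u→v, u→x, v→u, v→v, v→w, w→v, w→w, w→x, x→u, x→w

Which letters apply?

A, B, C

The schema Nφ → φ is axiom T; it is valid on a frame iff R is reflexive.
(A) R is not reflexive (not w R w), so the schema fails here.
(B) R is not reflexive (not u R u), so the schema fails here.
(C) R is not reflexive (not u R u), so the schema fails here.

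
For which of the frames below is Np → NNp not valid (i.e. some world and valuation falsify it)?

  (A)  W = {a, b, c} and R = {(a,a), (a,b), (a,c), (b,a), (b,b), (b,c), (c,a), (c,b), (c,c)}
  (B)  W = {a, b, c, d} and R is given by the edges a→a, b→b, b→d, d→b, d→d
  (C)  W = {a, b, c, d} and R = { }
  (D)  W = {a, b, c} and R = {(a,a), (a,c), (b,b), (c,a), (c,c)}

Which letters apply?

none

The schema Np → NNp is axiom 4; it is valid on a frame iff R is transitive.
(A) R is transitive (R is closed under composition), so the schema is valid here.
(B) R is transitive (R is closed under composition), so the schema is valid here.
(C) R is transitive (R is closed under composition), so the schema is valid here.
(D) R is transitive (R is closed under composition), so the schema is valid here.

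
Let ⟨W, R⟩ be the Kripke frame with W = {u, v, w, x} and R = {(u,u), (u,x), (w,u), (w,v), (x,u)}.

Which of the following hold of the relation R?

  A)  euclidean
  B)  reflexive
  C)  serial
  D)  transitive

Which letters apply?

none

(A) not euclidean: w R u and w R v but not u R v.
(B) not reflexive: not v R v.
(C) not serial: v has no R-successor.
(D) not transitive: w R u and u R x but not w R x.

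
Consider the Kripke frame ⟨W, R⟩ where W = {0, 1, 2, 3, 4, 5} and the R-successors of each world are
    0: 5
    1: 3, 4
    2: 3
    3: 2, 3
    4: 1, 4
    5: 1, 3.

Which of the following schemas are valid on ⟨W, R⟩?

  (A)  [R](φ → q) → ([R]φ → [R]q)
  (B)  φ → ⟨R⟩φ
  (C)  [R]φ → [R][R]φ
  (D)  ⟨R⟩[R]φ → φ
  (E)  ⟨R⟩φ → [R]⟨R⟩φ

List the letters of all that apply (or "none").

A

R is not reflexive: not 0 R 0.
R is not symmetric: 0 R 5 but not 5 R 0.
R is not transitive: 0 R 5 and 5 R 1 but not 0 R 1.
R is not euclidean: 1 R 3 and 1 R 4 but not 3 R 4.
(A) this is just K, valid on every normal frame.
(B) φ → ⟨R⟩φ is the dual of axiom T; it is valid on a frame exactly when R is reflexive. R is not reflexive, so not valid.
(C) axiom 4: valid iff R is transitive. R is not transitive — not valid.
(D) ⟨R⟩[R]φ → φ is the dual of axiom B, which corresponds to symmetry. R is not symmetric — not valid.
(E) ⟨R⟩φ → [R]⟨R⟩φ is axiom 5; it is valid on a frame exactly when R is euclidean. R is not euclidean, so not valid.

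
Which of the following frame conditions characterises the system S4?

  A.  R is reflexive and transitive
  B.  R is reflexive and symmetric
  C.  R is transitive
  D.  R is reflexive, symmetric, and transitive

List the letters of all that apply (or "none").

(A) S4 is sound and complete for exactly this class.
(B) this class determines B (= KTB), not S4.
(C) this class determines K4, not S4.
(D) this class determines S5, not S4.

A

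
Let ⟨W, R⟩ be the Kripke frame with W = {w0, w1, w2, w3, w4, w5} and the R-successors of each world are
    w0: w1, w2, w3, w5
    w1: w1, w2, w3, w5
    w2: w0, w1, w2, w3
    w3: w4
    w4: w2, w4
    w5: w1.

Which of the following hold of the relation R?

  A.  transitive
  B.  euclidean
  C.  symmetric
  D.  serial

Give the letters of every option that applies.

D

(A) not transitive: w0 R w2 and w2 R w0 but not w0 R w0.
(B) not euclidean: w0 R w2 and w0 R w5 but not w2 R w5.
(C) not symmetric: w0 R w1 but not w1 R w0.
(D) serial: every world has an R-successor.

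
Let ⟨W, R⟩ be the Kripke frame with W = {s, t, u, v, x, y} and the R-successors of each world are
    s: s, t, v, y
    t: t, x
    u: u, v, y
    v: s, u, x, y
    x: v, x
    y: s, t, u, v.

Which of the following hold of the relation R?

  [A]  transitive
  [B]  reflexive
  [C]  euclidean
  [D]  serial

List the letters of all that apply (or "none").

(A) not transitive: s R t and t R x but not s R x.
(B) not reflexive: not v R v.
(C) not euclidean: s R t and s R s but not t R s.
(D) serial: every world has an R-successor.

D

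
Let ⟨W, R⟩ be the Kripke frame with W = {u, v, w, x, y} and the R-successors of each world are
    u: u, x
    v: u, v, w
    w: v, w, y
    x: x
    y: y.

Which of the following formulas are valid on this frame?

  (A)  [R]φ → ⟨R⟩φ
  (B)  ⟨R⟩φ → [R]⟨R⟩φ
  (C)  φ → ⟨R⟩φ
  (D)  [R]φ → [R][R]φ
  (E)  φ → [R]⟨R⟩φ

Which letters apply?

R is reflexive: each world relates to itself.
R is not symmetric: u R x but not x R u.
R is not transitive: v R u and u R x but not v R x.
R is not euclidean: u R x and u R u but not x R u.
R is serial: every world has an R-successor.
(A) [R]φ → ⟨R⟩φ is axiom D, which corresponds to seriality. R is serial — valid.
(B) ⟨R⟩φ → [R]⟨R⟩φ is axiom 5, which corresponds to the euclidean property. R is not euclidean — not valid.
(C) φ → ⟨R⟩φ is the dual of axiom T; it is valid on a frame exactly when R is reflexive. R is reflexive, so valid.
(D) [R]φ → [R][R]φ (axiom 4) characterises the transitive frames. R is not transitive — not valid.
(E) φ → [R]⟨R⟩φ is axiom B, which corresponds to symmetry. R is not symmetric — not valid.

A, C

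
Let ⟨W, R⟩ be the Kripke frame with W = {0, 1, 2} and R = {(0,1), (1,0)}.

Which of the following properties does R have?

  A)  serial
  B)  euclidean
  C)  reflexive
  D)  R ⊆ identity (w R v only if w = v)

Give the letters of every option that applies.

(A) not serial: 2 has no R-successor.
(B) not euclidean: 0 R 1 and 0 R 1 but not 1 R 1.
(C) not reflexive: not 0 R 0.
(D) not ⊆ identity: 0 R 1 with 0 ≠ 1.

none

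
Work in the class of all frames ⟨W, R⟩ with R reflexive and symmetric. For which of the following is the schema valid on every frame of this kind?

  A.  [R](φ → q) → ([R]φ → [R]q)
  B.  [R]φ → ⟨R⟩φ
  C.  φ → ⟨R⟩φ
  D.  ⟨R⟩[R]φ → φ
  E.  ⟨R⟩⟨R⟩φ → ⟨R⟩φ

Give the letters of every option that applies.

A, B, C, D

Reflexive relations are serial.
(A) [R](φ → q) → ([R]φ → [R]q) is axiom K, valid on every Kripke frame — valid.
(B) axiom D: valid iff R is serial. Every such R is serial — valid.
(C) the dual of axiom T: valid iff R is reflexive. Every such R is reflexive — valid.
(D) ⟨R⟩[R]φ → φ is the dual of axiom B, which corresponds to symmetry. Every such R is symmetric — valid.
(E) ⟨R⟩⟨R⟩φ → ⟨R⟩φ is the dual of axiom 4; it is valid on a frame exactly when R is transitive. Such an R need not be transitive, so not valid.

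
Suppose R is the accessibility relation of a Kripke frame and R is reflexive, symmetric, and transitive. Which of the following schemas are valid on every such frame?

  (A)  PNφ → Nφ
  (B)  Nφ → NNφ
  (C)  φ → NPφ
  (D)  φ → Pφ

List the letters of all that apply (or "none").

A relation that is reflexive, symmetric, and transitive is also euclidean and serial.
(A) PNφ → Nφ is the dual of axiom 5, which corresponds to the euclidean property. Every such R is euclidean — valid.
(B) Nφ → NNφ is axiom 4; it is valid on a frame exactly when R is transitive. Every such R is transitive, so valid.
(C) φ → NPφ is axiom B, which corresponds to symmetry. Every such R is symmetric — valid.
(D) the dual of axiom T: valid iff R is reflexive. Every such R is reflexive — valid.

A, B, C, D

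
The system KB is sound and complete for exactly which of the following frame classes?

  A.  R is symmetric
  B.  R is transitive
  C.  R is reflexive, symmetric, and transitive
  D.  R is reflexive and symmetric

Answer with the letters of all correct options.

(A) KB is sound and complete for exactly this class.
(B) this class determines K4, not KB.
(C) this class determines S5, not KB.
(D) this class determines B (= KTB), not KB.

A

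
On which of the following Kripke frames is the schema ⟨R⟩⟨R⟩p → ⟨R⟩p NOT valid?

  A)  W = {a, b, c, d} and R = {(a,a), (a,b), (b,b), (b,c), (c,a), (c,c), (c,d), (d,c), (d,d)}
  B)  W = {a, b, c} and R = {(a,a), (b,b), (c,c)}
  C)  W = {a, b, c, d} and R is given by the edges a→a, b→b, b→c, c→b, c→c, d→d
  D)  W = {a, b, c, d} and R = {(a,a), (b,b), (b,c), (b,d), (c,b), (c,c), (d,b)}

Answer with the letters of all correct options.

The schema ⟨R⟩⟨R⟩p → ⟨R⟩p is the dual of axiom 4; it is valid on a frame iff R is transitive.
(A) R is not transitive (a R b and b R c but not a R c), so the schema fails here.
(B) R is transitive (R is closed under composition), so the schema is valid here.
(C) R is transitive (R is closed under composition), so the schema is valid here.
(D) R is not transitive (c R b and b R d but not c R d), so the schema fails here.

A, D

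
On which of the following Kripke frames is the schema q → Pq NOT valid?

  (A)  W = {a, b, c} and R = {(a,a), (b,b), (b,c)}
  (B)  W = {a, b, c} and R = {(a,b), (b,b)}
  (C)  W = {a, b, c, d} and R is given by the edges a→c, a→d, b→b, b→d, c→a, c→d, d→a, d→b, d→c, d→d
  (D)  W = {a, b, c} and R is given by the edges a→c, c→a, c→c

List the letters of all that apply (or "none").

The schema q → Pq is the dual of axiom T; it is valid on a frame iff R is reflexive.
(A) R is not reflexive (not c R c), so the schema fails here.
(B) R is not reflexive (not a R a), so the schema fails here.
(C) R is not reflexive (not a R a), so the schema fails here.
(D) R is not reflexive (not a R a), so the schema fails here.

A, B, C, D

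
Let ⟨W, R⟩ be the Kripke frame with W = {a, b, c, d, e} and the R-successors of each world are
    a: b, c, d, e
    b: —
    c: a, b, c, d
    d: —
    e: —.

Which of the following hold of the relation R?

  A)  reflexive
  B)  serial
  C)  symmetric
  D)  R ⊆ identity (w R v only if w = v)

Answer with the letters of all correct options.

(A) not reflexive: not a R a.
(B) not serial: b has no R-successor.
(C) not symmetric: a R b but not b R a.
(D) not ⊆ identity: a R b with a ≠ b.

none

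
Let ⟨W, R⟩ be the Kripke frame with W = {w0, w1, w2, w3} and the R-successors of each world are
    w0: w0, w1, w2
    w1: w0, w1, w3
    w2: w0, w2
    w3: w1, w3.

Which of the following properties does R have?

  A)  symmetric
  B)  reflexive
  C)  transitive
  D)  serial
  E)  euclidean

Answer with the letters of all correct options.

(A) symmetric: every R-edge is matched by its reverse.
(B) reflexive: each world relates to itself.
(C) not transitive: w0 R w1 and w1 R w3 but not w0 R w3.
(D) serial: every world has an R-successor.
(E) not euclidean: w0 R w1 and w0 R w2 but not w1 R w2.

A, B, D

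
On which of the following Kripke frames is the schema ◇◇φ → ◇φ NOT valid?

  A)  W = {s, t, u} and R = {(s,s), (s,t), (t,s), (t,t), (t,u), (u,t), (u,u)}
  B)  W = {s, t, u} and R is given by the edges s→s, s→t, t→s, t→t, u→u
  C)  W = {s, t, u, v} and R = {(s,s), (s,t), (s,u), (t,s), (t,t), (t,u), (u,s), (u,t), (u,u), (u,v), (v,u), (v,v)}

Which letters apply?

A, C

The schema ◇◇φ → ◇φ is the dual of axiom 4; it is valid on a frame iff R is transitive.
(A) R is not transitive (s R t and t R u but not s R u), so the schema fails here.
(B) R is transitive (R is closed under composition), so the schema is valid here.
(C) R is not transitive (s R u and u R v but not s R v), so the schema fails here.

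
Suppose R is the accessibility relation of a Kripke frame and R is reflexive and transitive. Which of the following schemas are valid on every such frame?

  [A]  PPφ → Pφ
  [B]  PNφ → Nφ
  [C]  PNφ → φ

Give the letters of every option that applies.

Reflexive relations are serial.
(A) PPφ → Pφ (the dual of axiom 4) characterises the transitive frames. Every such R is transitive — valid.
(B) PNφ → Nφ is the dual of axiom 5, which corresponds to the euclidean property. Such an R need not be euclidean — not valid.
(C) PNφ → φ is the dual of axiom B; it is valid on a frame exactly when R is symmetric. Such an R need not be symmetric, so not valid.

A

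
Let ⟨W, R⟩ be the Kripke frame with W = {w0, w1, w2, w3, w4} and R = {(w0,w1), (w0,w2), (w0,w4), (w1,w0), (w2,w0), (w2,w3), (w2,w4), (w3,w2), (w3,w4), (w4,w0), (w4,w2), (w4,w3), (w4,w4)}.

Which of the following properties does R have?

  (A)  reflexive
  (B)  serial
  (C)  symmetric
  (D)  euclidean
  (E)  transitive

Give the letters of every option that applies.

(A) not reflexive: not w0 R w0.
(B) serial: every world has an R-successor.
(C) symmetric: every R-edge is matched by its reverse.
(D) not euclidean: w0 R w1 and w0 R w2 but not w1 R w2.
(E) not transitive: w0 R w1 and w1 R w0 but not w0 R w0.

B, C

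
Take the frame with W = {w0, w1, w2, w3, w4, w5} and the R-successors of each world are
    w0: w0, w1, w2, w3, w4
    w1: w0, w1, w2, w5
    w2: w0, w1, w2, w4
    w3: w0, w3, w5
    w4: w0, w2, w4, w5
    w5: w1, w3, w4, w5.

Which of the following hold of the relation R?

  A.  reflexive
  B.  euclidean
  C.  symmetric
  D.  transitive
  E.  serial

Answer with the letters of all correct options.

A, C, E

(A) reflexive: each world relates to itself.
(B) not euclidean: w0 R w1 and w0 R w3 but not w1 R w3.
(C) symmetric: every R-edge is matched by its reverse.
(D) not transitive: w0 R w1 and w1 R w5 but not w0 R w5.
(E) serial: every world has an R-successor.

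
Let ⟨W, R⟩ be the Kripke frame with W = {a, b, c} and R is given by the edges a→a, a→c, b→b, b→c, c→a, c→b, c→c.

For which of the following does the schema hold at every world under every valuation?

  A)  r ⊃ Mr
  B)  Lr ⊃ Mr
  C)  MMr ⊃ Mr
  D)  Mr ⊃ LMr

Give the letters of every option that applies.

A, B

R is reflexive: each world relates to itself.
R is not transitive: a R c and c R b but not a R b.
R is not euclidean: c R a and c R b but not a R b.
R is serial: every world has an R-successor.
(A) the dual of axiom T: valid iff R is reflexive. R is reflexive — valid.
(B) Lr ⊃ Mr (axiom D) characterises the serial frames. R is serial — valid.
(C) MMr ⊃ Mr (the dual of axiom 4) characterises the transitive frames. R is not transitive — not valid.
(D) Mr ⊃ LMr (axiom 5) characterises the euclidean frames. R is not euclidean — not valid.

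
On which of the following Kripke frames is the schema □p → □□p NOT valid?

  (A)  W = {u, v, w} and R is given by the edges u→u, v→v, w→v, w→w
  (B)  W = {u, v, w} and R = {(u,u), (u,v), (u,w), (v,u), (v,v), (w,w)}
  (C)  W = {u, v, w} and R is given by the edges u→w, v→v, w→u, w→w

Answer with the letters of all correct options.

The schema □p → □□p is axiom 4; it is valid on a frame iff R is transitive.
(A) R is transitive (R is closed under composition), so the schema is valid here.
(B) R is not transitive (v R u and u R w but not v R w), so the schema fails here.
(C) R is not transitive (u R w and w R u but not u R u), so the schema fails here.

B, C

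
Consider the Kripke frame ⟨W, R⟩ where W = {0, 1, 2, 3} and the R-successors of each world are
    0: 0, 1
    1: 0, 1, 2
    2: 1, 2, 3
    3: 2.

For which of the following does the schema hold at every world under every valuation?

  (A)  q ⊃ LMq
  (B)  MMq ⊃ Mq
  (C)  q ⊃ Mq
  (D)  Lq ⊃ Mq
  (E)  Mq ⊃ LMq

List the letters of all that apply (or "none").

R is not reflexive: not 3 R 3.
R is symmetric: every R-edge is matched by its reverse.
R is not transitive: 0 R 1 and 1 R 2 but not 0 R 2.
R is not euclidean: 1 R 0 and 1 R 2 but not 0 R 2.
R is serial: every world has an R-successor.
(A) q ⊃ LMq is axiom B; it is valid on a frame exactly when R is symmetric. R is symmetric, so valid.
(B) MMq ⊃ Mq is the dual of axiom 4, which corresponds to transitivity. R is not transitive — not valid.
(C) q ⊃ Mq (the dual of axiom T) characterises the reflexive frames. R is not reflexive — not valid.
(D) axiom D: valid iff R is serial. R is serial — valid.
(E) Mq ⊃ LMq (axiom 5) characterises the euclidean frames. R is not euclidean — not valid.

A, D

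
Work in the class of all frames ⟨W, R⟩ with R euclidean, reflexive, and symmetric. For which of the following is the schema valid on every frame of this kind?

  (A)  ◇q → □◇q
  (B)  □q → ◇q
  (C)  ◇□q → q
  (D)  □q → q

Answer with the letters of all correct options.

A relation that is euclidean, reflexive, and symmetric is also serial and transitive.
(A) axiom 5: valid iff R is euclidean. Every such R is euclidean — valid.
(B) □q → ◇q (axiom D) characterises the serial frames. Every such R is serial — valid.
(C) the dual of axiom B: valid iff R is symmetric. Every such R is symmetric — valid.
(D) □q → q (axiom T) characterises the reflexive frames. Every such R is reflexive — valid.

A, B, C, D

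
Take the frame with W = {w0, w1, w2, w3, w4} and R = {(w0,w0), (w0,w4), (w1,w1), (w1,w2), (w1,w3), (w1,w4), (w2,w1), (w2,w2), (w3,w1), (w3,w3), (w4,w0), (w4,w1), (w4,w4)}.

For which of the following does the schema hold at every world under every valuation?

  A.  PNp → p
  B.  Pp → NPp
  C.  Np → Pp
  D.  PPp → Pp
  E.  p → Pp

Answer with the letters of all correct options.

R is reflexive: each world relates to itself.
R is symmetric: every R-edge is matched by its reverse.
R is not transitive: w0 R w4 and w4 R w1 but not w0 R w1.
R is not euclidean: w1 R w2 and w1 R w3 but not w2 R w3.
R is serial: every world has an R-successor.
(A) PNp → p is the dual of axiom B, which corresponds to symmetry. R is symmetric — valid.
(B) axiom 5: valid iff R is euclidean. R is not euclidean — not valid.
(C) Np → Pp (axiom D) characterises the serial frames. R is serial — valid.
(D) PPp → Pp (the dual of axiom 4) characterises the transitive frames. R is not transitive — not valid.
(E) the dual of axiom T: valid iff R is reflexive. R is reflexive — valid.

A, C, E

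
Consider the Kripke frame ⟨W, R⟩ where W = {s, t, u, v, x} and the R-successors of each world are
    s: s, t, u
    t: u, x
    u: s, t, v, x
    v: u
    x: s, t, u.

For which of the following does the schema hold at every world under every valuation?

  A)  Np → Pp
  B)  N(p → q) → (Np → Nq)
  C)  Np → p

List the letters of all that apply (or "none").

A, B

R is not reflexive: not t R t.
R is serial: every world has an R-successor.
(A) Np → Pp is axiom D; it is valid on a frame exactly when R is serial. R is serial, so valid.
(B) N(p → q) → (Np → Nq) is the K axiom; it holds on all frames — valid.
(C) Np → p (axiom T) characterises the reflexive frames. R is not reflexive — not valid.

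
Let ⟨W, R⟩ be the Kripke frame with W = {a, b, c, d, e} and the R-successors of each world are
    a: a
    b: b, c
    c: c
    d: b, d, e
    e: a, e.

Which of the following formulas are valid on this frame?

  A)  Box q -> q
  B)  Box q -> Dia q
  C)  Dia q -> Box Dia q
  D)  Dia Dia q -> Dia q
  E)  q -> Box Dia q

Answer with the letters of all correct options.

A, B

R is reflexive: each world relates to itself.
R is not symmetric: b R c but not c R b.
R is not transitive: d R b and b R c but not d R c.
R is not euclidean: b R c and b R b but not c R b.
R is serial: every world has an R-successor.
(A) axiom T: valid iff R is reflexive. R is reflexive — valid.
(B) Box q -> Dia q is axiom D, which corresponds to seriality. R is serial — valid.
(C) axiom 5: valid iff R is euclidean. R is not euclidean — not valid.
(D) the dual of axiom 4: valid iff R is transitive. R is not transitive — not valid.
(E) q -> Box Dia q is axiom B; it is valid on a frame exactly when R is symmetric. R is not symmetric, so not valid.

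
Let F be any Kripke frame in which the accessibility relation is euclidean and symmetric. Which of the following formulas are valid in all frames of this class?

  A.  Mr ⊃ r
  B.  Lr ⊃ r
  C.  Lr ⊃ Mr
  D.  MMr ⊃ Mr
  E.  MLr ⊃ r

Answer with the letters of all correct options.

A symmetric euclidean relation is transitive (uRv and vRw give vRu by symmetry, then uRw by the euclidean condition, applied at v).
(A) Mr ⊃ r (the converse of T) corresponds to R being a subset of the identity. Such an R need not be a subset of the identity, so not valid.
(B) Lr ⊃ r is axiom T; it is valid on a frame exactly when R is reflexive. Such an R need not be reflexive, so not valid.
(C) Lr ⊃ Mr is axiom D; it is valid on a frame exactly when R is serial. Such an R need not be serial, so not valid.
(D) MMr ⊃ Mr is the dual of axiom 4; it is valid on a frame exactly when R is transitive. Every such R is transitive, so valid.
(E) MLr ⊃ r (the dual of axiom B) characterises the symmetric frames. Every such R is symmetric — valid.

D, E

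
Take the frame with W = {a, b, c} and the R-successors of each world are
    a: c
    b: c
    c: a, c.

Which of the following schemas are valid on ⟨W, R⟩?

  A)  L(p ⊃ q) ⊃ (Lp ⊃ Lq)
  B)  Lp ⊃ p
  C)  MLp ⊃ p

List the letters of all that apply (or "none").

A

R is not reflexive: not a R a.
R is not symmetric: b R c but not c R b.
(A) this is just K, valid on every normal frame.
(B) axiom T: valid iff R is reflexive. R is not reflexive — not valid.
(C) MLp ⊃ p is the dual of axiom B, which corresponds to symmetry. R is not symmetric — not valid.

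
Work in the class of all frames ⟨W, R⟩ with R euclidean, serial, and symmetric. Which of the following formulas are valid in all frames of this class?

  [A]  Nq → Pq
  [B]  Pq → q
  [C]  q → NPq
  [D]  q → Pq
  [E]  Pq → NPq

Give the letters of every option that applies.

A, C, D, E

Serial, symmetric and euclidean together give transitive (from symmetry + euclidean) and then reflexive; the relation is an equivalence.
(A) Nq → Pq (axiom D) characterises the serial frames. Every such R is serial — valid.
(B) Pq → q is the converse of T; it holds exactly when R ⊆ identity. Such an R need not be a subset of the identity — not valid.
(C) q → NPq is axiom B; it is valid on a frame exactly when R is symmetric. Every such R is symmetric, so valid.
(D) the dual of axiom T: valid iff R is reflexive. Every such R is reflexive — valid.
(E) axiom 5: valid iff R is euclidean. Every such R is euclidean — valid.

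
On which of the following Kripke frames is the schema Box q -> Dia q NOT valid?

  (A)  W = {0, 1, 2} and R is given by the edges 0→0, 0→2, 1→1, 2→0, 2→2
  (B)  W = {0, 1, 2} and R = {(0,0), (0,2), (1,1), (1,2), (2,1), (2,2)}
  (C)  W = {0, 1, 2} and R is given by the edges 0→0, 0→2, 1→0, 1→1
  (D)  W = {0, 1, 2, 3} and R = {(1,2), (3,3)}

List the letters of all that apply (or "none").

The schema Box q -> Dia q is axiom D; it is valid on a frame iff R is serial.
(A) R is serial (every world has an R-successor), so the schema is valid here.
(B) R is serial (every world has an R-successor), so the schema is valid here.
(C) R is not serial (2 has no R-successor), so the schema fails here.
(D) R is not serial (0 has no R-successor), so the schema fails here.

C, D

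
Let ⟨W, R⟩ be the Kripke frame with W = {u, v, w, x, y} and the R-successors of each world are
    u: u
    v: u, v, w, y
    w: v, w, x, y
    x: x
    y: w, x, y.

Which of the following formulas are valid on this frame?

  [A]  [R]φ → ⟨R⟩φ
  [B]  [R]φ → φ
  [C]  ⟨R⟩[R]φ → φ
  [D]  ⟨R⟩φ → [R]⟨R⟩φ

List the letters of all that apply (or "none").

A, B

R is reflexive: each world relates to itself.
R is not symmetric: v R u but not u R v.
R is not euclidean: v R u and v R v but not u R v.
R is serial: every world has an R-successor.
(A) axiom D: valid iff R is serial. R is serial — valid.
(B) [R]φ → φ is axiom T, which corresponds to reflexivity. R is reflexive — valid.
(C) ⟨R⟩[R]φ → φ (the dual of axiom B) characterises the symmetric frames. R is not symmetric — not valid.
(D) ⟨R⟩φ → [R]⟨R⟩φ (axiom 5) characterises the euclidean frames. R is not euclidean — not valid.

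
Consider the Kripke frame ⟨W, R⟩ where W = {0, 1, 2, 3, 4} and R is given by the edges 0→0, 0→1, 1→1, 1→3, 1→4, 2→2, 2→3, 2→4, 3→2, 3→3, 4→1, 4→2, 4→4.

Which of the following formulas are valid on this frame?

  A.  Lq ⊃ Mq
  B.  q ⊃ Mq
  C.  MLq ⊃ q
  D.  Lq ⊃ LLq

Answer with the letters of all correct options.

A, B

R is reflexive: each world relates to itself.
R is not symmetric: 0 R 1 but not 1 R 0.
R is not transitive: 0 R 1 and 1 R 3 but not 0 R 3.
R is serial: every world has an R-successor.
(A) Lq ⊃ Mq is axiom D, which corresponds to seriality. R is serial — valid.
(B) q ⊃ Mq is the dual of axiom T; it is valid on a frame exactly when R is reflexive. R is reflexive, so valid.
(C) the dual of axiom B: valid iff R is symmetric. R is not symmetric — not valid.
(D) Lq ⊃ LLq is axiom 4; it is valid on a frame exactly when R is transitive. R is not transitive, so not valid.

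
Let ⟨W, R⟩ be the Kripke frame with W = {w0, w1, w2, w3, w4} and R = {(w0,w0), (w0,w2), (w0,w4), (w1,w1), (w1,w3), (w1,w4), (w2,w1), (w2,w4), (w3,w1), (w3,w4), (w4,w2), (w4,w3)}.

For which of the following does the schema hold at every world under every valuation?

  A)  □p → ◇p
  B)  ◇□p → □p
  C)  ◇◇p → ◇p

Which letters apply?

A

R is not transitive: w0 R w2 and w2 R w1 but not w0 R w1.
R is not euclidean: w0 R w2 and w0 R w0 but not w2 R w0.
R is serial: every world has an R-successor.
(A) □p → ◇p (axiom D) characterises the serial frames. R is serial — valid.
(B) the dual of axiom 5: valid iff R is euclidean. R is not euclidean — not valid.
(C) the dual of axiom 4: valid iff R is transitive. R is not transitive — not valid.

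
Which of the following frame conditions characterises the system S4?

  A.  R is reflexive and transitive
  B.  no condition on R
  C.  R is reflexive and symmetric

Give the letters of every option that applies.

(A) S4 is sound and complete for exactly this class.
(B) this class determines K, not S4.
(C) this class determines B (= KTB), not S4.

A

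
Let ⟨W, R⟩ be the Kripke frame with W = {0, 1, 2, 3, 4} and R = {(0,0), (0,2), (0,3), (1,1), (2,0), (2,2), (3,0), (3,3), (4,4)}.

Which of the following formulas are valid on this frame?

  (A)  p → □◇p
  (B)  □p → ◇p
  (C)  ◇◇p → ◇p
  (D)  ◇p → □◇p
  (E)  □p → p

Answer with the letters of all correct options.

R is reflexive: each world relates to itself.
R is symmetric: every R-edge is matched by its reverse.
R is not transitive: 2 R 0 and 0 R 3 but not 2 R 3.
R is not euclidean: 0 R 2 and 0 R 3 but not 2 R 3.
R is serial: every world has an R-successor.
(A) p → □◇p is axiom B; it is valid on a frame exactly when R is symmetric. R is symmetric, so valid.
(B) □p → ◇p is axiom D, which corresponds to seriality. R is serial — valid.
(C) ◇◇p → ◇p is the dual of axiom 4, which corresponds to transitivity. R is not transitive — not valid.
(D) ◇p → □◇p (axiom 5) characterises the euclidean frames. R is not euclidean — not valid.
(E) □p → p is axiom T; it is valid on a frame exactly when R is reflexive. R is reflexive, so valid.

A, B, E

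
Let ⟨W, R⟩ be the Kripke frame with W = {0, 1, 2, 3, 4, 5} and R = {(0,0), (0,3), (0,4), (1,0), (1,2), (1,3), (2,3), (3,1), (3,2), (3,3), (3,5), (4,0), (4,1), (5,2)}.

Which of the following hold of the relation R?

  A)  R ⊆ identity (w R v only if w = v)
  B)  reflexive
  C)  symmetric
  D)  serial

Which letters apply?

(A) not ⊆ identity: 0 R 3 with 0 ≠ 3.
(B) not reflexive: not 1 R 1.
(C) not symmetric: 0 R 3 but not 3 R 0.
(D) serial: every world has an R-successor.

D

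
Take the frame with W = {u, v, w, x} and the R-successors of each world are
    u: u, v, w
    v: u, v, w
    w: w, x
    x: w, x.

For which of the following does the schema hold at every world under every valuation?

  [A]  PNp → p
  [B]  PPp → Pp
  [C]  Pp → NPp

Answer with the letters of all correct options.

none

R is not symmetric: u R w but not w R u.
R is not transitive: u R w and w R x but not u R x.
R is not euclidean: u R w and u R u but not w R u.
(A) PNp → p is the dual of axiom B, which corresponds to symmetry. R is not symmetric — not valid.
(B) PPp → Pp is the dual of axiom 4; it is valid on a frame exactly when R is transitive. R is not transitive, so not valid.
(C) Pp → NPp is axiom 5; it is valid on a frame exactly when R is euclidean. R is not euclidean, so not valid.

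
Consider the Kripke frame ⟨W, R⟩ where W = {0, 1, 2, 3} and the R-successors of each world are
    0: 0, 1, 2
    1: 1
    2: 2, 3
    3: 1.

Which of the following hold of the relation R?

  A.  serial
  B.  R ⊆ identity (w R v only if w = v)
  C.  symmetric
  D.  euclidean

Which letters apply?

(A) serial: every world has an R-successor.
(B) not ⊆ identity: 0 R 1 with 0 ≠ 1.
(C) not symmetric: 0 R 1 but not 1 R 0.
(D) not euclidean: 0 R 1 and 0 R 0 but not 1 R 0.

A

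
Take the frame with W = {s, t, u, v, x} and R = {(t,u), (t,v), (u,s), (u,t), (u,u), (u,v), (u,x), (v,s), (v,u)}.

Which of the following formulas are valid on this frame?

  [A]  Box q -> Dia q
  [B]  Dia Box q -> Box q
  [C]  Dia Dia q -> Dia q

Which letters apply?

R is not transitive: t R u and u R s but not t R s.
R is not euclidean: u R s and u R t but not s R t.
R is not serial: s has no R-successor.
(A) Box q -> Dia q (axiom D) characterises the serial frames. R is not serial — not valid.
(B) Dia Box q -> Box q is the dual of axiom 5; it is valid on a frame exactly when R is euclidean. R is not euclidean, so not valid.
(C) Dia Dia q -> Dia q is the dual of axiom 4, which corresponds to transitivity. R is not transitive — not valid.

none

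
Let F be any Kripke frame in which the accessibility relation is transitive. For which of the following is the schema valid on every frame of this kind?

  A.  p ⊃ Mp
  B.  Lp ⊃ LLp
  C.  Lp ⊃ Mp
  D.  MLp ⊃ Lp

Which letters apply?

B

(A) p ⊃ Mp is the dual of axiom T, which corresponds to reflexivity. Such an R need not be reflexive — not valid.
(B) Lp ⊃ LLp is axiom 4, which corresponds to transitivity. Every such R is transitive — valid.
(C) Lp ⊃ Mp (axiom D) characterises the serial frames. Such an R need not be serial — not valid.
(D) the dual of axiom 5: valid iff R is euclidean. Such an R need not be euclidean — not valid.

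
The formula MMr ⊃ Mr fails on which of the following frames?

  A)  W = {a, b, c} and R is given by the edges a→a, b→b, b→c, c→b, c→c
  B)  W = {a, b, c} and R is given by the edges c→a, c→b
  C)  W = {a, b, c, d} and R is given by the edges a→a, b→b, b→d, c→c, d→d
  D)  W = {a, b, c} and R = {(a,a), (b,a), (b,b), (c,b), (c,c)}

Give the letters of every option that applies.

The schema MMr ⊃ Mr is the dual of axiom 4; it is valid on a frame iff R is transitive.
(A) R is transitive (R is closed under composition), so the schema is valid here.
(B) R is transitive (R is closed under composition), so the schema is valid here.
(C) R is transitive (R is closed under composition), so the schema is valid here.
(D) R is not transitive (c R b and b R a but not c R a), so the schema fails here.

D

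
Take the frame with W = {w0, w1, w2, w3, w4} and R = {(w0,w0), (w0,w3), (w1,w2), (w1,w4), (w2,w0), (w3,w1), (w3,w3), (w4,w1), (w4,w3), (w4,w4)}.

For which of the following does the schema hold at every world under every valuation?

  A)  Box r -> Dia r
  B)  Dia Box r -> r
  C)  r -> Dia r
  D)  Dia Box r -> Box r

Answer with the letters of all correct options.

R is not reflexive: not w1 R w1.
R is not symmetric: w0 R w3 but not w3 R w0.
R is not euclidean: w0 R w3 and w0 R w0 but not w3 R w0.
R is serial: every world has an R-successor.
(A) Box r -> Dia r (axiom D) characterises the serial frames. R is serial — valid.
(B) Dia Box r -> r (the dual of axiom B) characterises the symmetric frames. R is not symmetric — not valid.
(C) r -> Dia r is the dual of axiom T; it is valid on a frame exactly when R is reflexive. R is not reflexive, so not valid.
(D) Dia Box r -> Box r (the dual of axiom 5) characterises the euclidean frames. R is not euclidean — not valid.

A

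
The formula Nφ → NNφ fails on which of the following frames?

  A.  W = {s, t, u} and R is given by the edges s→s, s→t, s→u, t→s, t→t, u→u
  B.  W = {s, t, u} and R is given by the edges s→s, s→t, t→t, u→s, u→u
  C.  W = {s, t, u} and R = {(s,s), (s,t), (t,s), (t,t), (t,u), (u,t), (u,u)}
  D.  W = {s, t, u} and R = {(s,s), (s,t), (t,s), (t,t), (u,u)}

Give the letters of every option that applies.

The schema Nφ → NNφ is axiom 4; it is valid on a frame iff R is transitive.
(A) R is not transitive (t R s and s R u but not t R u), so the schema fails here.
(B) R is not transitive (u R s and s R t but not u R t), so the schema fails here.
(C) R is not transitive (s R t and t R u but not s R u), so the schema fails here.
(D) R is transitive (R is closed under composition), so the schema is valid here.

A, B, C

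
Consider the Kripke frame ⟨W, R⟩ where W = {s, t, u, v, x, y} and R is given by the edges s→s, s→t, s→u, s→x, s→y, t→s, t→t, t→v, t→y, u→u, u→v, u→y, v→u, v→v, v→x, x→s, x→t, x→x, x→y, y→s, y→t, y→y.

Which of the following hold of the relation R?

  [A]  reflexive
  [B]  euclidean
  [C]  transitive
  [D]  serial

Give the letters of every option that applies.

A, D

(A) reflexive: each world relates to itself.
(B) not euclidean: s R t and s R u but not t R u.
(C) not transitive: s R t and t R v but not s R v.
(D) serial: every world has an R-successor.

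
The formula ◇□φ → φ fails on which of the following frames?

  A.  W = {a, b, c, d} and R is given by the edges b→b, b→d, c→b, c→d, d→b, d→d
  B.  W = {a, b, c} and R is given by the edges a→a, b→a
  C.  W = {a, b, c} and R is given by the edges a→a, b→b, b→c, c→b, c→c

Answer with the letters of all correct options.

The schema ◇□φ → φ is the dual of axiom B; it is valid on a frame iff R is symmetric.
(A) R is not symmetric (c R b but not b R c), so the schema fails here.
(B) R is not symmetric (b R a but not a R b), so the schema fails here.
(C) R is symmetric (every R-edge is matched by its reverse), so the schema is valid here.

A, B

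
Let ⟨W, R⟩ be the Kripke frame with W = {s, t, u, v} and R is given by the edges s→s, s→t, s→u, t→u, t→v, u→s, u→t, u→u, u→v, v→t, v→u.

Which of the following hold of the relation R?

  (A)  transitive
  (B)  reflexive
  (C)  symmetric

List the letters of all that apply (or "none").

none

(A) not transitive: s R t and t R v but not s R v.
(B) not reflexive: not t R t.
(C) not symmetric: s R t but not t R s.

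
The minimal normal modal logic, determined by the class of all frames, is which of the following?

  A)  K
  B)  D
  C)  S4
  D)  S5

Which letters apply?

(A) K is determined by exactly this class.
(B) D is determined by the class of serial frames.
(C) S4 is determined by the class of reflexive and transitive frames.
(D) S5 is determined by the class of reflexive, symmetric, and transitive frames.

A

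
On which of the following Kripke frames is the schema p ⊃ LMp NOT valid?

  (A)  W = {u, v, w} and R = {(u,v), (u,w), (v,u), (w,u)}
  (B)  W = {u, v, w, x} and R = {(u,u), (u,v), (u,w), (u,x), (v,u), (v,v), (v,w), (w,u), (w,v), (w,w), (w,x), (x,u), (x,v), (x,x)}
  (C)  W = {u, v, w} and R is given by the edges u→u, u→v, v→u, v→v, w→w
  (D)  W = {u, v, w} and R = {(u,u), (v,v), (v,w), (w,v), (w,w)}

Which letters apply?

B

The schema p ⊃ LMp is axiom B; it is valid on a frame iff R is symmetric.
(A) R is symmetric (every R-edge is matched by its reverse), so the schema is valid here.
(B) R is not symmetric (w R x but not x R w), so the schema fails here.
(C) R is symmetric (every R-edge is matched by its reverse), so the schema is valid here.
(D) R is symmetric (every R-edge is matched by its reverse), so the schema is valid here.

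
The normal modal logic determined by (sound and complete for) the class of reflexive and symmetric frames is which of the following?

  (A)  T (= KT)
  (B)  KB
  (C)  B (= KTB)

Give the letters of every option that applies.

C

(A) T (= KT) is determined by the class of reflexive frames.
(B) KB is determined by the class of symmetric frames.
(C) B (= KTB) is determined by exactly this class.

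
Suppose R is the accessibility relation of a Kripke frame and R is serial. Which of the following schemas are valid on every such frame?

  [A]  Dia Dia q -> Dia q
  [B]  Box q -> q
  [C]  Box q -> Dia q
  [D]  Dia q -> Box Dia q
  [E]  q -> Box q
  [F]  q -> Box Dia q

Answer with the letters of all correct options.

C

(A) Dia Dia q -> Dia q is the dual of axiom 4; it is valid on a frame exactly when R is transitive. Such an R need not be transitive, so not valid.
(B) Box q -> q is axiom T; it is valid on a frame exactly when R is reflexive. Such an R need not be reflexive, so not valid.
(C) axiom D: valid iff R is serial. Every such R is serial — valid.
(D) axiom 5: valid iff R is euclidean. Such an R need not be euclidean — not valid.
(E) q -> Box q is valid only on frames where every R-edge is a self-loop. Such an R need not be a subset of the identity — not valid.
(F) q -> Box Dia q (axiom B) characterises the symmetric frames. Such an R need not be symmetric — not valid.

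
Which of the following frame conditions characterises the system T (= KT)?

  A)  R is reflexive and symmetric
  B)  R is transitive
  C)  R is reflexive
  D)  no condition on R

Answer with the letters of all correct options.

(A) this class determines B (= KTB), not T (= KT).
(B) this class determines K4, not T (= KT).
(C) T (= KT) is sound and complete for exactly this class.
(D) this class determines K, not T (= KT).

C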